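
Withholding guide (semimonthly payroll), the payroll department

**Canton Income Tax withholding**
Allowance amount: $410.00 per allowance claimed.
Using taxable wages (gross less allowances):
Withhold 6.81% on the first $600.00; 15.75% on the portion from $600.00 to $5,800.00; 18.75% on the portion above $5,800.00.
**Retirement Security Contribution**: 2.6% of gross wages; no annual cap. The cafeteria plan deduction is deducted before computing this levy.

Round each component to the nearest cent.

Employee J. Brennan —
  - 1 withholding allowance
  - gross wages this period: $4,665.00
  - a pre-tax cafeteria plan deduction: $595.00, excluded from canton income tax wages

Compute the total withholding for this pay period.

$628.63

Canton Income Tax: taxable = $4,665.00 − $595.00 − 1×$410.00 = $3,660.00
  $40.86 + 15.75% × ($3,660.00 − $600.00) = $40.86 + 15.75% × $3,060.00 = $522.81
Retirement Security Contribution: 2.6% × $4,070.00 = $105.82
Total: $522.81 + $105.82 = $628.63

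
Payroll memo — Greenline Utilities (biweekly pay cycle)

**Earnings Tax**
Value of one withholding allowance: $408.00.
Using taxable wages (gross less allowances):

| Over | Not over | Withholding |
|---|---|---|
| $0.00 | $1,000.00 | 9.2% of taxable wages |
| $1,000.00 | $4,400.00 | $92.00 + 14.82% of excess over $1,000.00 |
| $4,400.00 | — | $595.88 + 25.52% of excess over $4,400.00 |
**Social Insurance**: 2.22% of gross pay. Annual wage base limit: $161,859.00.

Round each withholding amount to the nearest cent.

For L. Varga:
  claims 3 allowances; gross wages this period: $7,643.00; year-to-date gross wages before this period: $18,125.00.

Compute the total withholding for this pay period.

$1,280.80

Earnings Tax: taxable = $7,643.00 − 3×$408.00 = $6,419.00
  $595.88 + 25.52% × ($6,419.00 − $4,400.00) = $595.88 + 25.52% × $2,019.00 = $1,111.13
Social Insurance: 2.22% × $7,643.00 = $169.67
Total: $1,111.13 + $169.67 = $1,280.80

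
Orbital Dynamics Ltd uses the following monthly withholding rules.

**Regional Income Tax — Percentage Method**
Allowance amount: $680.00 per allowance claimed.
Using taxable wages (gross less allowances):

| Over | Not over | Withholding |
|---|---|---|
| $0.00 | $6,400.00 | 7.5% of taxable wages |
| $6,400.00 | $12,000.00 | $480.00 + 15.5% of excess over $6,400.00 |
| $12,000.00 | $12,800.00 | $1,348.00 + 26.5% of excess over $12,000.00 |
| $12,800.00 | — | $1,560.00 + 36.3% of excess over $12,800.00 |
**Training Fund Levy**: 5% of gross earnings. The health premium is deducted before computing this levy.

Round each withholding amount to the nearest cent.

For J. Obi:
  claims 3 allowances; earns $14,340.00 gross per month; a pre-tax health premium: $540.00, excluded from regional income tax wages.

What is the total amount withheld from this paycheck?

Regional Income Tax: taxable = $14,340.00 − $540.00 − 3×$680.00 = $11,760.00
  $480.00 + 15.5% × ($11,760.00 − $6,400.00) = $480.00 + 15.5% × $5,360.00 = $1,310.80
Training Fund Levy: 5% × $13,800.00 = $690.00
Total: $1,310.80 + $690.00 = $2,000.80

$2,000.80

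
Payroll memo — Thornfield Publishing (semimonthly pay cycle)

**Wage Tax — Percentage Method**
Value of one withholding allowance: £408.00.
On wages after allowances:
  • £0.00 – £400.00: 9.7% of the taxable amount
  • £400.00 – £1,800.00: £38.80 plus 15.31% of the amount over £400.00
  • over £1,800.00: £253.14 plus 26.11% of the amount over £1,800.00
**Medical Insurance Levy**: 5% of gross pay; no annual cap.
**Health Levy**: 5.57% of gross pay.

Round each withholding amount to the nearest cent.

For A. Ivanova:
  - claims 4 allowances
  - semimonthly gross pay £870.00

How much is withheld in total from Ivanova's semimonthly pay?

£91.96

Wage Tax: taxable = £870.00 − 4×£408.00 = £-762.00
  Taxable ≤ 0 → £0.00
Medical Insurance Levy: 5% × £870.00 = £43.50
Health Levy: 5.57% × £870.00 = £48.46
Total: £0.00 + £43.50 + £48.46 = £91.96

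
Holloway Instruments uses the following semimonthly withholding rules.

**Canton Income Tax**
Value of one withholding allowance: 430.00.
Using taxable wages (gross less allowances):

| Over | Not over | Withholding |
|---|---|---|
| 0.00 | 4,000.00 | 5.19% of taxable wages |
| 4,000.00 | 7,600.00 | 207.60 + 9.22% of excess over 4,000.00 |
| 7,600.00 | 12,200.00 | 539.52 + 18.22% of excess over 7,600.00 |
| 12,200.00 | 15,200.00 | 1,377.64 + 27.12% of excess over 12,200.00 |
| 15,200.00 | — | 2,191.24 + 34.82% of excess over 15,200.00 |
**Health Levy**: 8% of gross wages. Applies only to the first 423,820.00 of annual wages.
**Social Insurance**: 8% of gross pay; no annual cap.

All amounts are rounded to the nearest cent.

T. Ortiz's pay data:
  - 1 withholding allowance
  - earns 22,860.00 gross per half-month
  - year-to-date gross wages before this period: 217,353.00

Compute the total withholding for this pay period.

8,366.33

Canton Income Tax: taxable = 22,860.00 − 1×430.00 = 22,430.00
  2,191.24 + 34.82% × (22,430.00 − 15,200.00) = 2,191.24 + 34.82% × 7,230.00 = 4,708.73
Health Levy: 8% × 22,860.00 = 1,828.80
Social Insurance: 8% × 22,860.00 = 1,828.80
Total: 4,708.73 + 1,828.80 + 1,828.80 = 8,366.33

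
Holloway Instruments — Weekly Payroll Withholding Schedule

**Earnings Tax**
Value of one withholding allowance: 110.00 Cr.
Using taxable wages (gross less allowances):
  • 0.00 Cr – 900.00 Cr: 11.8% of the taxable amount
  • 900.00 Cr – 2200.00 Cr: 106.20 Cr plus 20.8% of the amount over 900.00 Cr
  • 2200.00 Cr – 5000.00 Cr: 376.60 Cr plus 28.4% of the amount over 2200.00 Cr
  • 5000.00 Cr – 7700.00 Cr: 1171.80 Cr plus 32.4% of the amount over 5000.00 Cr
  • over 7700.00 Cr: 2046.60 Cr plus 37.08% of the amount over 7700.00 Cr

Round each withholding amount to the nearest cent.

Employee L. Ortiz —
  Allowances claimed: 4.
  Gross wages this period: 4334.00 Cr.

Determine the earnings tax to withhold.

Earnings Tax: taxable = 4334.00 Cr − 4×110.00 Cr = 3894.00 Cr
  376.60 Cr + 28.4% × (3894.00 Cr − 2200.00 Cr) = 376.60 Cr + 28.4% × 1694.00 Cr = 857.70 Cr

857.70 Cr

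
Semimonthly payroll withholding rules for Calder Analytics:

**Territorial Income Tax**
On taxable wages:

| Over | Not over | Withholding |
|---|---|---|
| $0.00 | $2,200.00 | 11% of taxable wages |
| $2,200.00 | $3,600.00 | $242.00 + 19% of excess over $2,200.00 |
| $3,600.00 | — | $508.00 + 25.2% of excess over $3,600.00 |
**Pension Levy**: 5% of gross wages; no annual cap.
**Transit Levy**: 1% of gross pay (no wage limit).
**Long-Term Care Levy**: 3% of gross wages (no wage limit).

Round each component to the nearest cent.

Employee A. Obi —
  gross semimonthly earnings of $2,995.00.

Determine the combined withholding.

$662.60

Territorial Income Tax: taxable = $2,995.00
  $242.00 + 19% × ($2,995.00 − $2,200.00) = $242.00 + 19% × $795.00 = $393.05
Pension Levy: 5% × $2,995.00 = $149.75
Transit Levy: 1% × $2,995.00 = $29.95
Long-Term Care Levy: 3% × $2,995.00 = $89.85
Total: $393.05 + $149.75 + $29.95 + $89.85 = $662.60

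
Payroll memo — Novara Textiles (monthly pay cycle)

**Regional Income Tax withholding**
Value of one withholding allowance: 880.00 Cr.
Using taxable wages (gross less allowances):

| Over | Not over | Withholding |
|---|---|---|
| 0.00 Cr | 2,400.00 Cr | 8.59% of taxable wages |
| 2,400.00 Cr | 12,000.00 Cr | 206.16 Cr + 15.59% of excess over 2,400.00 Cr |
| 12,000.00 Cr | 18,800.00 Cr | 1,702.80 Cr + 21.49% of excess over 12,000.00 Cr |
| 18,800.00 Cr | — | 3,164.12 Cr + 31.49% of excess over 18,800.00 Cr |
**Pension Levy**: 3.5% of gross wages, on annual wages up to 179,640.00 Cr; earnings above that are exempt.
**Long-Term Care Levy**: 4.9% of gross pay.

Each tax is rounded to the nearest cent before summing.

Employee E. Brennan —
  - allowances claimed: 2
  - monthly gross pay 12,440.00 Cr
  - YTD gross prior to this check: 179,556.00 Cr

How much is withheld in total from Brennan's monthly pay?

2,109.51 Cr

Regional Income Tax: taxable = 12,440.00 Cr − 2×880.00 Cr = 10,680.00 Cr
  206.16 Cr + 15.59% × (10,680.00 Cr − 2,400.00 Cr) = 206.16 Cr + 15.59% × 8,280.00 Cr = 1,497.01 Cr
Pension Levy: cap 179,640.00 Cr − YTD 179,556.00 Cr = 84.00 Cr subject; 3.5% × 84.00 Cr = 2.94 Cr
Long-Term Care Levy: 4.9% × 12,440.00 Cr = 609.56 Cr
Total: 1,497.01 Cr + 2.94 Cr + 609.56 Cr = 2,109.51 Cr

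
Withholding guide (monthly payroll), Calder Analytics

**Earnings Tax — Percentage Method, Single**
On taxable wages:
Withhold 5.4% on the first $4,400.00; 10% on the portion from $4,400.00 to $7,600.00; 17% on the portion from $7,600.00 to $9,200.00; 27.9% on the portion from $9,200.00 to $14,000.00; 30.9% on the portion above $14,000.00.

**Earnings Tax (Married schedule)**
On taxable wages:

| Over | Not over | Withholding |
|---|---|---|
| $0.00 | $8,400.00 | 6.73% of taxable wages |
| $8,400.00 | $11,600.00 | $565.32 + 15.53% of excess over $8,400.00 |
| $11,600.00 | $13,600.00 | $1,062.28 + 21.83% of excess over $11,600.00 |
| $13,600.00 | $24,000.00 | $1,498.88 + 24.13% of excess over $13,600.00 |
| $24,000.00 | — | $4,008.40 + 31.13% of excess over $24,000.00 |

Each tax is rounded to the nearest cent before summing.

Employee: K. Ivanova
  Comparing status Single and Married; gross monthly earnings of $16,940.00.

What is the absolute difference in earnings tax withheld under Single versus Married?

$772.44

Earnings Tax (Single): taxable = $16,940.00
  $2,168.80 + 30.9% × ($16,940.00 − $14,000.00) = $2,168.80 + 30.9% × $2,940.00 = $3,077.26
Earnings Tax (Married): taxable = $16,940.00
  $1,498.88 + 24.13% × ($16,940.00 − $13,600.00) = $1,498.88 + 24.13% × $3,340.00 = $2,304.82
Difference: |$3,077.26 − $2,304.82| = $772.44 (higher under Single)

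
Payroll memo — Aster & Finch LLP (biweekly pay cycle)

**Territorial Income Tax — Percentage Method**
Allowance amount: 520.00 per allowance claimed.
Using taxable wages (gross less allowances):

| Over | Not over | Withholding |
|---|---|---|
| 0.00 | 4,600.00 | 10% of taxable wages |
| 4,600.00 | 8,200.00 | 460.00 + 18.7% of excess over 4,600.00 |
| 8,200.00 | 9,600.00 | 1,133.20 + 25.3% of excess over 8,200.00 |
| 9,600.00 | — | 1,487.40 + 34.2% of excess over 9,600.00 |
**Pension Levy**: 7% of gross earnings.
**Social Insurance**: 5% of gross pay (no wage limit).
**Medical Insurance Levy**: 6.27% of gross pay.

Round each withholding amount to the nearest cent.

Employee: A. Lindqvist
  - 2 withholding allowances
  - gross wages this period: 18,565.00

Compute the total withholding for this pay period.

Territorial Income Tax: taxable = 18,565.00 − 2×520.00 = 17,525.00
  1,487.40 + 34.2% × (17,525.00 − 9,600.00) = 1,487.40 + 34.2% × 7,925.00 = 4,197.75
Pension Levy: 7% × 18,565.00 = 1,299.55
Social Insurance: 5% × 18,565.00 = 928.25
Medical Insurance Levy: 6.27% × 18,565.00 = 1,164.03
Total: 4,197.75 + 1,299.55 + 928.25 + 1,164.03 = 7,589.58

7,589.58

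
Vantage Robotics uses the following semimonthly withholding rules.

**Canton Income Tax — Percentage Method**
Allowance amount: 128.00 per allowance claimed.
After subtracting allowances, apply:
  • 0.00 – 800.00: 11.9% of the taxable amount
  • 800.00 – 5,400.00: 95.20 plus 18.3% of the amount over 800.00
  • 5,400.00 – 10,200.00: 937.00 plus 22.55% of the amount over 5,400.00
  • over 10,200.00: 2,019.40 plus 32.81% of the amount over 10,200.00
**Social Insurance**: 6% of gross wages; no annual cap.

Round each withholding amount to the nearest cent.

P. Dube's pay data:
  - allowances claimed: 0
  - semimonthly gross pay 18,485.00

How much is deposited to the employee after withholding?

12,638.19

Canton Income Tax: taxable = 18,485.00
  2,019.40 + 32.81% × (18,485.00 − 10,200.00) = 2,019.40 + 32.81% × 8,285.00 = 4,737.71
Social Insurance: 6% × 18,485.00 = 1,109.10
Total withheld: 4,737.71 + 1,109.10 = 5,846.81
Net pay: 18,485.00 − 5,846.81 = 12,638.19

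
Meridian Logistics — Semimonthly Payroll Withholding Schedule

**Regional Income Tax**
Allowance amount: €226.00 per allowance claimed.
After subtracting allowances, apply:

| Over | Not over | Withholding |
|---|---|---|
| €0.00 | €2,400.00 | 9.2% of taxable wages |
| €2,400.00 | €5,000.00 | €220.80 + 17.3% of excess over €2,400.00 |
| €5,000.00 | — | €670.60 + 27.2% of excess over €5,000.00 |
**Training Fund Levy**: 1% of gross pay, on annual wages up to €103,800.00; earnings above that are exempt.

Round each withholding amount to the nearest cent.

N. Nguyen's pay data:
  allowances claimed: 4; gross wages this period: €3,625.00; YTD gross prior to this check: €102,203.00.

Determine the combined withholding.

€292.30

Regional Income Tax: taxable = €3,625.00 − 4×€226.00 = €2,721.00
  €220.80 + 17.3% × (€2,721.00 − €2,400.00) = €220.80 + 17.3% × €321.00 = €276.33
Training Fund Levy: cap €103,800.00 − YTD €102,203.00 = €1,597.00 subject; 1% × €1,597.00 = €15.97
Total: €276.33 + €15.97 = €292.30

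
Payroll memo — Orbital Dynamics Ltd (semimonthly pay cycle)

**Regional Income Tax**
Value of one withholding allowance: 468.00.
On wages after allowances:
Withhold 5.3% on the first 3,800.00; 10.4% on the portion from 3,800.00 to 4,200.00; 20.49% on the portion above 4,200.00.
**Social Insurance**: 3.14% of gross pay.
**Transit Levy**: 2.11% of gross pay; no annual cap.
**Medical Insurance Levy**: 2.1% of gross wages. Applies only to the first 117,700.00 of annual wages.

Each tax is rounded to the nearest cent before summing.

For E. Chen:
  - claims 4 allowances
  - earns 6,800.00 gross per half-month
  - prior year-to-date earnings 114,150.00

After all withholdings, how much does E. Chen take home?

5,976.28

Regional Income Tax: taxable = 6,800.00 − 4×468.00 = 4,928.00
  243.00 + 20.49% × (4,928.00 − 4,200.00) = 243.00 + 20.49% × 728.00 = 392.17
Social Insurance: 3.14% × 6,800.00 = 213.52
Transit Levy: 2.11% × 6,800.00 = 143.48
Medical Insurance Levy: cap 117,700.00 − YTD 114,150.00 = 3,550.00 subject; 2.1% × 3,550.00 = 74.55
Total withheld: 392.17 + 213.52 + 143.48 + 74.55 = 823.72
Net pay: 6,800.00 − 823.72 = 5,976.28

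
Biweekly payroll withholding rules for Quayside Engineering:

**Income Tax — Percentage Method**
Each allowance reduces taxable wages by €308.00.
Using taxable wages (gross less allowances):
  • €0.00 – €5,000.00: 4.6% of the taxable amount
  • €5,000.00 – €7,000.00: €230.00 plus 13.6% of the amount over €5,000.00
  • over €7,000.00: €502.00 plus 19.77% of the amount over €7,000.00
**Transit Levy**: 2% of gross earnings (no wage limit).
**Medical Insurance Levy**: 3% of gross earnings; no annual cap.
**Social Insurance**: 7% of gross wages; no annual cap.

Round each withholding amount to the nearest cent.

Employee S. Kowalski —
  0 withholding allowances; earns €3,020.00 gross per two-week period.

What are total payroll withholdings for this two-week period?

Income Tax: taxable = €3,020.00
  4.6% × €3,020.00 = €138.92
Transit Levy: 2% × €3,020.00 = €60.40
Medical Insurance Levy: 3% × €3,020.00 = €90.60
Social Insurance: 7% × €3,020.00 = €211.40
Total: €138.92 + €60.40 + €90.60 + €211.40 = €501.32

€501.32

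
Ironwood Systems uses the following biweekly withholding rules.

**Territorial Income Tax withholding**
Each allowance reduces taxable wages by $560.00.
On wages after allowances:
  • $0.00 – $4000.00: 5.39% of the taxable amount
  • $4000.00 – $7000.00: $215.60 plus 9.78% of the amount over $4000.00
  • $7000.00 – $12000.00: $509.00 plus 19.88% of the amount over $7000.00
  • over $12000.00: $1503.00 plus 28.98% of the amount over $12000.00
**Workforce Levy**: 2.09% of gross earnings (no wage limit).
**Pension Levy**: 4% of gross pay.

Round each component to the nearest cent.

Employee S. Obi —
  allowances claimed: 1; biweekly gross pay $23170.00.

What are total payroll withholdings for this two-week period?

$5988.83

Territorial Income Tax: taxable = $23170.00 − 1×$560.00 = $22610.00
  $1503.00 + 28.98% × ($22610.00 − $12000.00) = $1503.00 + 28.98% × $10610.00 = $4577.78
Workforce Levy: 2.09% × $23170.00 = $484.25
Pension Levy: 4% × $23170.00 = $926.80
Total: $4577.78 + $484.25 + $926.80 = $5988.83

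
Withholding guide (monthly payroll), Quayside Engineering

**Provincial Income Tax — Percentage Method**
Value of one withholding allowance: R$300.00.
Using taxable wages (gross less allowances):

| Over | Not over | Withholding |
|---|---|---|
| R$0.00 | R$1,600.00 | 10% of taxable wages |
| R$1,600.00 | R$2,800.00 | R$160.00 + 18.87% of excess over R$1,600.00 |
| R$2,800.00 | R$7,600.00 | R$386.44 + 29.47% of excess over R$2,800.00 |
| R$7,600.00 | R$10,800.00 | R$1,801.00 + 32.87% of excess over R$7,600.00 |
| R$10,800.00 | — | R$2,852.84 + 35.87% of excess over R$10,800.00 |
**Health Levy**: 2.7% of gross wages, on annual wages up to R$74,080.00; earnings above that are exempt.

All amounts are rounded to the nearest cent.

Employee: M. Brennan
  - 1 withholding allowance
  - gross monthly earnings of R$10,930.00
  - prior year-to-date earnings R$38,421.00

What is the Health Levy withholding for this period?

R$295.11

Health Levy: 2.7% × R$10,930.00 = R$295.11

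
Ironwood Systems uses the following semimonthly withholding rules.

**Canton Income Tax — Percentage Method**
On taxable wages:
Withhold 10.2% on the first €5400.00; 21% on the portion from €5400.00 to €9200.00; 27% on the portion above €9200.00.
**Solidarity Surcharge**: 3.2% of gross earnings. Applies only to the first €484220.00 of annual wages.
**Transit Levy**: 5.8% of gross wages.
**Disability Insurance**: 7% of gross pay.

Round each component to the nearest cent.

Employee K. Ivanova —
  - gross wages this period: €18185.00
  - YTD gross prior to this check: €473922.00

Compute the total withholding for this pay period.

Canton Income Tax: taxable = €18185.00
  €1348.80 + 27% × (€18185.00 − €9200.00) = €1348.80 + 27% × €8985.00 = €3774.75
Solidarity Surcharge: cap €484220.00 − YTD €473922.00 = €10298.00 subject; 3.2% × €10298.00 = €329.54
Transit Levy: 5.8% × €18185.00 = €1054.73
Disability Insurance: 7% × €18185.00 = €1272.95
Total: €3774.75 + €329.54 + €1054.73 + €1272.95 = €6431.97

€6431.97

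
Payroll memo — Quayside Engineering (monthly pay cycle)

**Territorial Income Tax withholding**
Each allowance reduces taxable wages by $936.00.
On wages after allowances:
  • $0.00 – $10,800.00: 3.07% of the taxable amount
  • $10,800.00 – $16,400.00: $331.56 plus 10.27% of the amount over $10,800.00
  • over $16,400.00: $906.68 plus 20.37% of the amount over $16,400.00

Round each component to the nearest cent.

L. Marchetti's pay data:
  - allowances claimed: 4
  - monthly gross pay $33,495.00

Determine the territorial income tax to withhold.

Territorial Income Tax: taxable = $33,495.00 − 4×$936.00 = $29,751.00
  $906.68 + 20.37% × ($29,751.00 − $16,400.00) = $906.68 + 20.37% × $13,351.00 = $3,626.28

$3,626.28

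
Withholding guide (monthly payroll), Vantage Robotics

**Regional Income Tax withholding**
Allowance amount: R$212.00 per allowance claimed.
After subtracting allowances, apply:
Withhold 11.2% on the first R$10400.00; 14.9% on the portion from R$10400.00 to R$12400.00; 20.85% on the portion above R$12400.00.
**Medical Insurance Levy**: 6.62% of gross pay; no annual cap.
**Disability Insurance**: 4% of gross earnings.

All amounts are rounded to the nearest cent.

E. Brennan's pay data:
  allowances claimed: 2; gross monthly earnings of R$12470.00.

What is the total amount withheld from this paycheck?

Regional Income Tax: taxable = R$12470.00 − 2×R$212.00 = R$12046.00
  R$1164.80 + 14.9% × (R$12046.00 − R$10400.00) = R$1164.80 + 14.9% × R$1646.00 = R$1410.05
Medical Insurance Levy: 6.62% × R$12470.00 = R$825.51
Disability Insurance: 4% × R$12470.00 = R$498.80
Total: R$1410.05 + R$825.51 + R$498.80 = R$2734.36

R$2734.36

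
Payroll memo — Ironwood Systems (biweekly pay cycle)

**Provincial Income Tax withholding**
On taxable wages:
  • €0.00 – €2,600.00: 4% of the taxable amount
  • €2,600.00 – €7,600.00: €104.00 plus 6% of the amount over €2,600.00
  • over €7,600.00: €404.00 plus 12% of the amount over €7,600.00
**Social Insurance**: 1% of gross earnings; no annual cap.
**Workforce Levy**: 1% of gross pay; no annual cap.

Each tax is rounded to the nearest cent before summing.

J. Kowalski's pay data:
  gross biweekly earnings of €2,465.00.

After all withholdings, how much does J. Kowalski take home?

Provincial Income Tax: taxable = €2,465.00
  4% × €2,465.00 = €98.60
Social Insurance: 1% × €2,465.00 = €24.65
Workforce Levy: 1% × €2,465.00 = €24.65
Total withheld: €98.60 + €24.65 + €24.65 = €147.90
Net pay: €2,465.00 − €147.90 = €2,317.10

€2,317.10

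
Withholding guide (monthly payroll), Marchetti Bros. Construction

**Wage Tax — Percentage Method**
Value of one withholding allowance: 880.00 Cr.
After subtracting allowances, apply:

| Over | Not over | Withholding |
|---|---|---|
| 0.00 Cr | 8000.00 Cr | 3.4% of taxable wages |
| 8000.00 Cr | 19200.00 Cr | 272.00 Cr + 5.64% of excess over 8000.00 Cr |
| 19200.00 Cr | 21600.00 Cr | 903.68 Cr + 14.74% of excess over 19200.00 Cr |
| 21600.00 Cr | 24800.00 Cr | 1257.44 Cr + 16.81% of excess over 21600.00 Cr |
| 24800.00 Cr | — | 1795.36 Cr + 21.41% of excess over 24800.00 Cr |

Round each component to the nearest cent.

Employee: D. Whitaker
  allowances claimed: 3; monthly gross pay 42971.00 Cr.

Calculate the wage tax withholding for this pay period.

5120.55 Cr

Wage Tax: taxable = 42971.00 Cr − 3×880.00 Cr = 40331.00 Cr
  1795.36 Cr + 21.41% × (40331.00 Cr − 24800.00 Cr) = 1795.36 Cr + 21.41% × 15531.00 Cr = 5120.55 Cr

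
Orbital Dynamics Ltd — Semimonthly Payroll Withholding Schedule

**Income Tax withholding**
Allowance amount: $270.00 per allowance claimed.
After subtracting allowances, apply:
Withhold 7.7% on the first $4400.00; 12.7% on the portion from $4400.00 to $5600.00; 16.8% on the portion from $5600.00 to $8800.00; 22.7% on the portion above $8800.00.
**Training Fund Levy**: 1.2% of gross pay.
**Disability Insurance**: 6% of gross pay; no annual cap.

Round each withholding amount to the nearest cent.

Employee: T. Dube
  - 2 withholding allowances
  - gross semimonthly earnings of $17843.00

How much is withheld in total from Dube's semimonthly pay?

$4243.68

Income Tax: taxable = $17843.00 − 2×$270.00 = $17303.00
  $1028.80 + 22.7% × ($17303.00 − $8800.00) = $1028.80 + 22.7% × $8503.00 = $2958.98
Training Fund Levy: 1.2% × $17843.00 = $214.12
Disability Insurance: 6% × $17843.00 = $1070.58
Total: $2958.98 + $214.12 + $1070.58 = $4243.68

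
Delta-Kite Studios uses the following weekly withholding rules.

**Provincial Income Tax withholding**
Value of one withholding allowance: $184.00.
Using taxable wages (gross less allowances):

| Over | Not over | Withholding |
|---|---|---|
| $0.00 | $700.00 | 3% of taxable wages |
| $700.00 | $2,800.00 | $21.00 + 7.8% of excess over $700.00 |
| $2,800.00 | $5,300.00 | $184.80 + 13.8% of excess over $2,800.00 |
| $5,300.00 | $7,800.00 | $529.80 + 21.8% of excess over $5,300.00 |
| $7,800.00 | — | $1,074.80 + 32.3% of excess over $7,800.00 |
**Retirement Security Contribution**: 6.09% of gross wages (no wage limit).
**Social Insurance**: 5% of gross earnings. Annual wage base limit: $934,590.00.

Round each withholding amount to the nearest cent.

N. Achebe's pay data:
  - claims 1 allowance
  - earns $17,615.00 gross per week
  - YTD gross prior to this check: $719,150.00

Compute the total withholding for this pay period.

Provincial Income Tax: taxable = $17,615.00 − 1×$184.00 = $17,431.00
  $1,074.80 + 32.3% × ($17,431.00 − $7,800.00) = $1,074.80 + 32.3% × $9,631.00 = $4,185.61
Retirement Security Contribution: 6.09% × $17,615.00 = $1,072.75
Social Insurance: 5% × $17,615.00 = $880.75
Total: $4,185.61 + $1,072.75 + $880.75 = $6,139.11

$6,139.11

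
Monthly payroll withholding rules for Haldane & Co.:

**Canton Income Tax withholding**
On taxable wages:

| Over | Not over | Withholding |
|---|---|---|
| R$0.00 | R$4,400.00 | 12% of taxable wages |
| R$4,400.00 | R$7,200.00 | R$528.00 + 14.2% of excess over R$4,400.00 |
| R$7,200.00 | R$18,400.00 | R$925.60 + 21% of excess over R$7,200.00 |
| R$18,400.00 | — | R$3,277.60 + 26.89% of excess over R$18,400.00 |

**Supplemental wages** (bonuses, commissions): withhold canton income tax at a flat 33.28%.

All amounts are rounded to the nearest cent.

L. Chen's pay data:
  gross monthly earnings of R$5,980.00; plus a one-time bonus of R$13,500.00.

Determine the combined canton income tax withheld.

Canton Income Tax: taxable = R$5,980.00
  R$528.00 + 14.2% × (R$5,980.00 − R$4,400.00) = R$528.00 + 14.2% × R$1,580.00 = R$752.36
Supplemental (33.28% flat on bonus): 33.28% × R$13,500.00 = R$4,492.80
Total canton income tax: R$752.36 + R$4,492.80 = R$5,245.16

R$5,245.16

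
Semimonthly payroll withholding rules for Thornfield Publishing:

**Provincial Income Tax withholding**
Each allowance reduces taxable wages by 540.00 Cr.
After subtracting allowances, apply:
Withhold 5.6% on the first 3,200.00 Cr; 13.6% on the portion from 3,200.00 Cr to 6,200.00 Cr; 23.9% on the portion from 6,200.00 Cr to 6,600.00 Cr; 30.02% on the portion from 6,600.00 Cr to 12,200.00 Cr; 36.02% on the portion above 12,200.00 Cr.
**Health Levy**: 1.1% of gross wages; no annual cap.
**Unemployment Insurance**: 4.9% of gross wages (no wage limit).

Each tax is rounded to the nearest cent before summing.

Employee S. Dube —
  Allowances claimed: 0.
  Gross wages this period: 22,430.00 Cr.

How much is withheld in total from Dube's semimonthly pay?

Provincial Income Tax: taxable = 22,430.00 Cr
  2,363.92 Cr + 36.02% × (22,430.00 Cr − 12,200.00 Cr) = 2,363.92 Cr + 36.02% × 10,230.00 Cr = 6,048.77 Cr
Health Levy: 1.1% × 22,430.00 Cr = 246.73 Cr
Unemployment Insurance: 4.9% × 22,430.00 Cr = 1,099.07 Cr
Total: 6,048.77 Cr + 246.73 Cr + 1,099.07 Cr = 7,394.57 Cr

7,394.57 Cr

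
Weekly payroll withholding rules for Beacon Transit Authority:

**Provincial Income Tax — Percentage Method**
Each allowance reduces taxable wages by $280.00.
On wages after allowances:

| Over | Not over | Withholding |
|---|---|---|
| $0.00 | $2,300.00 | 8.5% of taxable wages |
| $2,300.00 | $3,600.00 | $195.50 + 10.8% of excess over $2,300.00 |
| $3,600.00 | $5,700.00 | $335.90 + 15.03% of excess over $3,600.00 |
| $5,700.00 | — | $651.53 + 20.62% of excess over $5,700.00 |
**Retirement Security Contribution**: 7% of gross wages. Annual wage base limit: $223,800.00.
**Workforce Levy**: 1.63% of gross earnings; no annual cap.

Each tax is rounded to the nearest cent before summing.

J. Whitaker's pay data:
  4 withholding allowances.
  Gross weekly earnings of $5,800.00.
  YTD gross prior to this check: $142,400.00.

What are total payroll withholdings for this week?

Provincial Income Tax: taxable = $5,800.00 − 4×$280.00 = $4,680.00
  $335.90 + 15.03% × ($4,680.00 − $3,600.00) = $335.90 + 15.03% × $1,080.00 = $498.22
Retirement Security Contribution: 7% × $5,800.00 = $406.00
Workforce Levy: 1.63% × $5,800.00 = $94.54
Total: $498.22 + $406.00 + $94.54 = $998.76

$998.76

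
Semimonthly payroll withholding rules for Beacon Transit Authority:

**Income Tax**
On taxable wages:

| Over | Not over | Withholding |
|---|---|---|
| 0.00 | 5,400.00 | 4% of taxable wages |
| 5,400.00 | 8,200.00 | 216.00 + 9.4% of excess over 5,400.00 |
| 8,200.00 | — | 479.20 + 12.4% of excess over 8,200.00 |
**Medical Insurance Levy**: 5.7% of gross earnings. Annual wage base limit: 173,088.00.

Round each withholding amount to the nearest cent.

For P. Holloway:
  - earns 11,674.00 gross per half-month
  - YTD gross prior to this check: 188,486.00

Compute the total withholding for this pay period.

909.98

Income Tax: taxable = 11,674.00
  479.20 + 12.4% × (11,674.00 − 8,200.00) = 479.20 + 12.4% × 3,474.00 = 909.98
Medical Insurance Levy: YTD 188,486.00 ≥ cap 173,088.00 → 0.00
Total: 909.98 + 0.00 = 909.98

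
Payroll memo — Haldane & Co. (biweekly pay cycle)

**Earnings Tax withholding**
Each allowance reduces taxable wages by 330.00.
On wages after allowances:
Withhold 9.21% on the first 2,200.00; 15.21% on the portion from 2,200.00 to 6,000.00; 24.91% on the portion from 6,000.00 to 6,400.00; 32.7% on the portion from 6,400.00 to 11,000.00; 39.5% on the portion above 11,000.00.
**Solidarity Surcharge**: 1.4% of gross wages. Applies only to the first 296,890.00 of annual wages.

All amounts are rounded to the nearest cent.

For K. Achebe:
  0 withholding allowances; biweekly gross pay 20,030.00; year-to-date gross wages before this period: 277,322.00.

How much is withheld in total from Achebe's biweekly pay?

Earnings Tax: taxable = 20,030.00
  2,384.44 + 39.5% × (20,030.00 − 11,000.00) = 2,384.44 + 39.5% × 9,030.00 = 5,951.29
Solidarity Surcharge: cap 296,890.00 − YTD 277,322.00 = 19,568.00 subject; 1.4% × 19,568.00 = 273.95
Total: 5,951.29 + 273.95 = 6,225.24

6,225.24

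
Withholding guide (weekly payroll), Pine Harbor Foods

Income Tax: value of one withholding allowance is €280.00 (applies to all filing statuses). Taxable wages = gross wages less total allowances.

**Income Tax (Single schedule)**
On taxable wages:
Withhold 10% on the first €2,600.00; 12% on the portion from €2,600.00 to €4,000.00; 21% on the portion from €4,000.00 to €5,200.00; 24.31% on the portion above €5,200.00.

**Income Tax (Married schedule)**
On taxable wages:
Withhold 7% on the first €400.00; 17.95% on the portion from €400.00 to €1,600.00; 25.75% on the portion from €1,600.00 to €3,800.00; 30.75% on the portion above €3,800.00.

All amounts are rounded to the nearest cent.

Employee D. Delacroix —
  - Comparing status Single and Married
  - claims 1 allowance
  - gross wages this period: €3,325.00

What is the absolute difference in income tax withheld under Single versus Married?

€302.09

Income Tax (Single): taxable = €3,325.00 − 1×€280.00 = €3,045.00
  €260.00 + 12% × (€3,045.00 − €2,600.00) = €260.00 + 12% × €445.00 = €313.40
Income Tax (Married): taxable = €3,325.00 − 1×€280.00 = €3,045.00
  €243.40 + 25.75% × (€3,045.00 − €1,600.00) = €243.40 + 25.75% × €1,445.00 = €615.49
Difference: |€313.40 − €615.49| = €302.09 (higher under Married)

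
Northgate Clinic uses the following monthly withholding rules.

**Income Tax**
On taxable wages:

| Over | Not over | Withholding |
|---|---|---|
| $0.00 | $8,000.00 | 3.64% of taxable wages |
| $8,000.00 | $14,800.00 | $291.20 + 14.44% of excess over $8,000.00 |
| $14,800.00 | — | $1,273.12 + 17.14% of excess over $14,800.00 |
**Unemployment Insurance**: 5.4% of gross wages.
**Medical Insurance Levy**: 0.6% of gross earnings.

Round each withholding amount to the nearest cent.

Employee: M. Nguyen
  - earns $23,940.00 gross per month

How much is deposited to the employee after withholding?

Income Tax: taxable = $23,940.00
  $1,273.12 + 17.14% × ($23,940.00 − $14,800.00) = $1,273.12 + 17.14% × $9,140.00 = $2,839.72
Unemployment Insurance: 5.4% × $23,940.00 = $1,292.76
Medical Insurance Levy: 0.6% × $23,940.00 = $143.64
Total withheld: $2,839.72 + $1,292.76 + $143.64 = $4,276.12
Net pay: $23,940.00 − $4,276.12 = $19,663.88

$19,663.88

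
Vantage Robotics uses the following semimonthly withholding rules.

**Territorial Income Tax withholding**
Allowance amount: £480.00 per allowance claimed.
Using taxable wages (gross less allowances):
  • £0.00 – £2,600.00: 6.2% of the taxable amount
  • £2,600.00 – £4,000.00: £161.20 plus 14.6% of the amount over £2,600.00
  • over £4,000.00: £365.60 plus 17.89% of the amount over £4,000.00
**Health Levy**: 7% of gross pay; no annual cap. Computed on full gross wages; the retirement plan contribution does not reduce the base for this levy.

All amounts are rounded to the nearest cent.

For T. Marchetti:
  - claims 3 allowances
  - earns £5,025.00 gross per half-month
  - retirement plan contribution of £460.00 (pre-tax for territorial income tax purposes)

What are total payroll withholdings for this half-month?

£589.60

Territorial Income Tax: taxable = £5,025.00 − £460.00 − 3×£480.00 = £3,125.00
  £161.20 + 14.6% × (£3,125.00 − £2,600.00) = £161.20 + 14.6% × £525.00 = £237.85
Health Levy: 7% × £5,025.00 = £351.75
Total: £237.85 + £351.75 = £589.60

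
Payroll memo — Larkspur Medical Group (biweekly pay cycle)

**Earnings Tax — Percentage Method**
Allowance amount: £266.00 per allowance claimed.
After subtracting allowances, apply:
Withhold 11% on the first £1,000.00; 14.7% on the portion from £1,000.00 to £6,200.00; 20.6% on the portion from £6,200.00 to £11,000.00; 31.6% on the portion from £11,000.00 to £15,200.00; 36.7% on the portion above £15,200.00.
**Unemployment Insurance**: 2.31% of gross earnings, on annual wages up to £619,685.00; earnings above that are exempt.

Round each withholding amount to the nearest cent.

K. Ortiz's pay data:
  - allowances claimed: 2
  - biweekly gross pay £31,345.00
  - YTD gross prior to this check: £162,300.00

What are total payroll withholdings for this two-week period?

Earnings Tax: taxable = £31,345.00 − 2×£266.00 = £30,813.00
  £3,190.40 + 36.7% × (£30,813.00 − £15,200.00) = £3,190.40 + 36.7% × £15,613.00 = £8,920.37
Unemployment Insurance: 2.31% × £31,345.00 = £724.07
Total: £8,920.37 + £724.07 = £9,644.44

£9,644.44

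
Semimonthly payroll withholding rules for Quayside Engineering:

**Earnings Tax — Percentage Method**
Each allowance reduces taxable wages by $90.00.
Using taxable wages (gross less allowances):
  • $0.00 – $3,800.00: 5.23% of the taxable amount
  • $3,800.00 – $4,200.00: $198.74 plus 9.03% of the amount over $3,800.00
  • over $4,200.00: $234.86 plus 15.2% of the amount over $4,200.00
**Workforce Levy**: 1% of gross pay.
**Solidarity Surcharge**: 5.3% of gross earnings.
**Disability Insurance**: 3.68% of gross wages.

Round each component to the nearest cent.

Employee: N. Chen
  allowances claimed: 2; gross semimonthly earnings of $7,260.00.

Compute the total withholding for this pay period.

$1,397.17

Earnings Tax: taxable = $7,260.00 − 2×$90.00 = $7,080.00
  $234.86 + 15.2% × ($7,080.00 − $4,200.00) = $234.86 + 15.2% × $2,880.00 = $672.62
Workforce Levy: 1% × $7,260.00 = $72.60
Solidarity Surcharge: 5.3% × $7,260.00 = $384.78
Disability Insurance: 3.68% × $7,260.00 = $267.17
Total: $672.62 + $72.60 + $384.78 + $267.17 = $1,397.17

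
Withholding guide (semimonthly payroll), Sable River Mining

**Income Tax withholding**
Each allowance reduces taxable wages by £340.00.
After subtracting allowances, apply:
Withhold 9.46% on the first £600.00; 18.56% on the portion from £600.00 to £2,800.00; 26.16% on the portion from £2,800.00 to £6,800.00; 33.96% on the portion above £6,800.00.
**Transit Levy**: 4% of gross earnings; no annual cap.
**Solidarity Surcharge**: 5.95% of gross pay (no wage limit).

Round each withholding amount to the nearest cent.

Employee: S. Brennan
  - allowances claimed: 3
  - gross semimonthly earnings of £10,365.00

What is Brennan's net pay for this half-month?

£6,957.92

Income Tax: taxable = £10,365.00 − 3×£340.00 = £9,345.00
  £1,511.48 + 33.96% × (£9,345.00 − £6,800.00) = £1,511.48 + 33.96% × £2,545.00 = £2,375.76
Transit Levy: 4% × £10,365.00 = £414.60
Solidarity Surcharge: 5.95% × £10,365.00 = £616.72
Total withheld: £2,375.76 + £414.60 + £616.72 = £3,407.08
Net pay: £10,365.00 − £3,407.08 = £6,957.92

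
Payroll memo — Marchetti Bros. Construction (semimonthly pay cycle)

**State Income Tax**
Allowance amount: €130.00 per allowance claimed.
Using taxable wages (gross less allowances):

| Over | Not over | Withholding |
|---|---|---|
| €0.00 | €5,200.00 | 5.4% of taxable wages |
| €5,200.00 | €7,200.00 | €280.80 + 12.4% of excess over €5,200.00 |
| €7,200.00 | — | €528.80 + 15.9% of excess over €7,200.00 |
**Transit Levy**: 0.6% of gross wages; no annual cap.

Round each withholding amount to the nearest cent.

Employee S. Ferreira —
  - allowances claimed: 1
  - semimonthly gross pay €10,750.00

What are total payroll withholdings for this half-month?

€1,137.08

State Income Tax: taxable = €10,750.00 − 1×€130.00 = €10,620.00
  €528.80 + 15.9% × (€10,620.00 − €7,200.00) = €528.80 + 15.9% × €3,420.00 = €1,072.58
Transit Levy: 0.6% × €10,750.00 = €64.50
Total: €1,072.58 + €64.50 = €1,137.08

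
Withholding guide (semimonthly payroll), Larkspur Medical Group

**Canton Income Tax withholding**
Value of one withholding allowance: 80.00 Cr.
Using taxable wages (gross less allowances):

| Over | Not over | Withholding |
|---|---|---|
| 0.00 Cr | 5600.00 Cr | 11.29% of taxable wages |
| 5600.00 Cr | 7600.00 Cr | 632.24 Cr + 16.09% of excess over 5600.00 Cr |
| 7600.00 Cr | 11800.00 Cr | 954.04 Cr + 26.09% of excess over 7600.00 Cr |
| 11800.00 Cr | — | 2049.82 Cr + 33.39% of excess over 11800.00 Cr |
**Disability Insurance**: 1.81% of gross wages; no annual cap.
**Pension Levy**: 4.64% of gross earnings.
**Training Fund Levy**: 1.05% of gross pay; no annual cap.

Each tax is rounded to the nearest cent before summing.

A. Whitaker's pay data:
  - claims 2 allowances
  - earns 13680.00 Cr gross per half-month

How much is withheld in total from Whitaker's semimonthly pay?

3650.13 Cr

Canton Income Tax: taxable = 13680.00 Cr − 2×80.00 Cr = 13520.00 Cr
  2049.82 Cr + 33.39% × (13520.00 Cr − 11800.00 Cr) = 2049.82 Cr + 33.39% × 1720.00 Cr = 2624.13 Cr
Disability Insurance: 1.81% × 13680.00 Cr = 247.61 Cr
Pension Levy: 4.64% × 13680.00 Cr = 634.75 Cr
Training Fund Levy: 1.05% × 13680.00 Cr = 143.64 Cr
Total: 2624.13 Cr + 247.61 Cr + 634.75 Cr + 143.64 Cr = 3650.13 Cr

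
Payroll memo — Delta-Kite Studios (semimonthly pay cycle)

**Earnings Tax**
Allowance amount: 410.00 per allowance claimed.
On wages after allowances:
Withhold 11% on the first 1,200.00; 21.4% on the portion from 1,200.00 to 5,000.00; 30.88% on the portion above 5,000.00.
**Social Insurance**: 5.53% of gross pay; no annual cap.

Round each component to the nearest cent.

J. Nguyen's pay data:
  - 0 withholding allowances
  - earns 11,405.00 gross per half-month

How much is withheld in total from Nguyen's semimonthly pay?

3,553.76

Earnings Tax: taxable = 11,405.00
  945.20 + 30.88% × (11,405.00 − 5,000.00) = 945.20 + 30.88% × 6,405.00 = 2,923.06
Social Insurance: 5.53% × 11,405.00 = 630.70
Total: 2,923.06 + 630.70 = 3,553.76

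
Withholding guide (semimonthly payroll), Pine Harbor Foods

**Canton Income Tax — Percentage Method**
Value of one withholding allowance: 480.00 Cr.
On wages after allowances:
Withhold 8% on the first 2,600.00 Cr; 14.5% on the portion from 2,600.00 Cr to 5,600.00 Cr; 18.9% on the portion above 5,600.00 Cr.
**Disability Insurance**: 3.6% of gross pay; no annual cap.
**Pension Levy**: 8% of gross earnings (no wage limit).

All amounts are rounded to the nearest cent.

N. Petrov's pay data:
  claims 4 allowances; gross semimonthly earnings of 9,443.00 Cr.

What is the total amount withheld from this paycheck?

Canton Income Tax: taxable = 9,443.00 Cr − 4×480.00 Cr = 7,523.00 Cr
  643.00 Cr + 18.9% × (7,523.00 Cr − 5,600.00 Cr) = 643.00 Cr + 18.9% × 1,923.00 Cr = 1,006.45 Cr
Disability Insurance: 3.6% × 9,443.00 Cr = 339.95 Cr
Pension Levy: 8% × 9,443.00 Cr = 755.44 Cr
Total: 1,006.45 Cr + 339.95 Cr + 755.44 Cr = 2,101.84 Cr

2,101.84 Cr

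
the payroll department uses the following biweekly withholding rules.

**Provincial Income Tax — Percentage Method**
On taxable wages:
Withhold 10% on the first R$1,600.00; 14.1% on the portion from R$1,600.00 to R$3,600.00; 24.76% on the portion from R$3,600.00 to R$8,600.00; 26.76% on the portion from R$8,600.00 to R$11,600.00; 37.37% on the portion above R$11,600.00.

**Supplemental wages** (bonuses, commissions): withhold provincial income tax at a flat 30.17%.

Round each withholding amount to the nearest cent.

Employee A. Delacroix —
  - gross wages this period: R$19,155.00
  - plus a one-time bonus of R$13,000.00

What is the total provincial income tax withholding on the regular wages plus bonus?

Provincial Income Tax: taxable = R$19,155.00
  R$2,482.80 + 37.37% × (R$19,155.00 − R$11,600.00) = R$2,482.80 + 37.37% × R$7,555.00 = R$5,306.10
Supplemental (30.17% flat on bonus): 30.17% × R$13,000.00 = R$3,922.10
Total provincial income tax: R$5,306.10 + R$3,922.10 = R$9,228.20

R$9,228.20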